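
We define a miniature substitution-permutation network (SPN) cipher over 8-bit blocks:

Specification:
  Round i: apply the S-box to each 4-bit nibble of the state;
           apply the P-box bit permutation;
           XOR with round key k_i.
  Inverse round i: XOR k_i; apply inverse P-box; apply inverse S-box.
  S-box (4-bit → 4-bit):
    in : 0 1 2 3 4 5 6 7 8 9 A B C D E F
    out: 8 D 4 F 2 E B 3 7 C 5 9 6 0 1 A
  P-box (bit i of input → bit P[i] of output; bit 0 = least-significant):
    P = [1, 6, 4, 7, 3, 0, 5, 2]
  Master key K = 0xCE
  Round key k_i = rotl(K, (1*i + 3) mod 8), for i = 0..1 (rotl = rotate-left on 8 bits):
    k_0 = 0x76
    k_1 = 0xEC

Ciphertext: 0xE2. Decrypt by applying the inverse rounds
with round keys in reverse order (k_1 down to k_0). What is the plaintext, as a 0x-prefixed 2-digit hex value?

s_0 = ciphertext = 0xE2
s_1 = InvRound(s_0, k_1) = 0xBE
s_2 = InvRound(s_1, k_0) = 0xEF

0xEF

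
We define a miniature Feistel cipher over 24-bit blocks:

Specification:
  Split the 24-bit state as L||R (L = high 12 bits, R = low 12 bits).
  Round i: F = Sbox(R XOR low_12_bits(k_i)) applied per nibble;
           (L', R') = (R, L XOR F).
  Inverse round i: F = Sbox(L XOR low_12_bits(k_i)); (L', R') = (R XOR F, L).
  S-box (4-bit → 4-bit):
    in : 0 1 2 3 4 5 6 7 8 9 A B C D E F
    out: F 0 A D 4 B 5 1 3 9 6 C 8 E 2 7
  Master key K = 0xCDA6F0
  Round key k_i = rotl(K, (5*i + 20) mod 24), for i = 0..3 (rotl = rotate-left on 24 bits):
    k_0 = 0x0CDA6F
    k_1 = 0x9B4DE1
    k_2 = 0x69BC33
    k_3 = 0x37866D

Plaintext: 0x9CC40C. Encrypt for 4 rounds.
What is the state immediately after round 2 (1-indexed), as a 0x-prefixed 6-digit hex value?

0xB91113

s_0 = plaintext = 0x9CC40C
s_1 = Round(s_0, k_0) = 0x40CB91
s_2 = Round(s_1, k_1) = 0xB91113
s_3 = Round(s_2, k_2) = 0x11353E
s_4 = Round(s_3, k_3) = 0x53ECAE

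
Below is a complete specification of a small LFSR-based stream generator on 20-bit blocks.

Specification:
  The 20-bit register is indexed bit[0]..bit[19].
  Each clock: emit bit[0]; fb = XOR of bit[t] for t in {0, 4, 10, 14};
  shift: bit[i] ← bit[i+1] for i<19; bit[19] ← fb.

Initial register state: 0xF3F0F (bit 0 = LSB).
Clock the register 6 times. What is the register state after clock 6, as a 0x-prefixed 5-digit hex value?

reg_0 = 0xF3F0F
clock 1: out=1, reg = 0x79F87
clock 2: out=1, reg = 0x3CFC3
clock 3: out=1, reg = 0x9E7E1
clock 4: out=1, reg = 0xCF3F0
clock 5: out=0, reg = 0x679F8
clock 6: out=0, reg = 0x33CFC

0x33CFC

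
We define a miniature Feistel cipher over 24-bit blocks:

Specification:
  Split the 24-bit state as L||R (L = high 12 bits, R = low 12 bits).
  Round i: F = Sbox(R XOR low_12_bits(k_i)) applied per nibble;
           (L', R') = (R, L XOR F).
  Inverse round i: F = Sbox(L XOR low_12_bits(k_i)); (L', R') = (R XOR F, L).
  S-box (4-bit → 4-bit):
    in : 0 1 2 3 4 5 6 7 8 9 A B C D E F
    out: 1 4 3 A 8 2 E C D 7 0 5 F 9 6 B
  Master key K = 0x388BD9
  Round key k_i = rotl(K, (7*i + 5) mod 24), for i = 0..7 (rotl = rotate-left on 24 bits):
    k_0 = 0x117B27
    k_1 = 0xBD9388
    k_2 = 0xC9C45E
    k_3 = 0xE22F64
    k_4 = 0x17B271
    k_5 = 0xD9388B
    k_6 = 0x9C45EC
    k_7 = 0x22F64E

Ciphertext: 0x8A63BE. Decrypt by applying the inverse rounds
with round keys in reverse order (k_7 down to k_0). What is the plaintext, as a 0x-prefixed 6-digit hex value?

0xB1DFE9

s_0 = ciphertext = 0x8A63BE
s_1 = InvRound(s_0, k_7) = 0x5D38A6
s_2 = InvRound(s_1, k_6) = 0x90D5D3
s_3 = InvRound(s_2, k_5) = 0x10D90D
s_4 = InvRound(s_3, k_4) = 0x3C210D
s_5 = InvRound(s_4, k_3) = 0xE033C2
s_6 = InvRound(s_5, k_2) = 0x3EBE03
s_7 = InvRound(s_6, k_1) = 0xFE93EB
s_8 = InvRound(s_7, k_0) = 0xB1DFE9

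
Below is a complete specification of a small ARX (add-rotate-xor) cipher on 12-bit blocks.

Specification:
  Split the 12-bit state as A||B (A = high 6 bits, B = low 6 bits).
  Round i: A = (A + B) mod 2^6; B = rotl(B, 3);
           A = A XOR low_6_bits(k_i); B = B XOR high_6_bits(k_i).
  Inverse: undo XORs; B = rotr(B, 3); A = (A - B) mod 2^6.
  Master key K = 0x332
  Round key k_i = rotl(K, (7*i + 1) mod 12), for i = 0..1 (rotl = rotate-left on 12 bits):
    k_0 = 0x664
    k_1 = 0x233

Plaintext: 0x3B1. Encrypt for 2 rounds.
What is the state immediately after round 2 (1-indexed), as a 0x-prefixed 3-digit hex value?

0x072

s_0 = plaintext = 0x3B1
s_1 = Round(s_0, k_0) = 0x6D7
s_2 = Round(s_1, k_1) = 0x072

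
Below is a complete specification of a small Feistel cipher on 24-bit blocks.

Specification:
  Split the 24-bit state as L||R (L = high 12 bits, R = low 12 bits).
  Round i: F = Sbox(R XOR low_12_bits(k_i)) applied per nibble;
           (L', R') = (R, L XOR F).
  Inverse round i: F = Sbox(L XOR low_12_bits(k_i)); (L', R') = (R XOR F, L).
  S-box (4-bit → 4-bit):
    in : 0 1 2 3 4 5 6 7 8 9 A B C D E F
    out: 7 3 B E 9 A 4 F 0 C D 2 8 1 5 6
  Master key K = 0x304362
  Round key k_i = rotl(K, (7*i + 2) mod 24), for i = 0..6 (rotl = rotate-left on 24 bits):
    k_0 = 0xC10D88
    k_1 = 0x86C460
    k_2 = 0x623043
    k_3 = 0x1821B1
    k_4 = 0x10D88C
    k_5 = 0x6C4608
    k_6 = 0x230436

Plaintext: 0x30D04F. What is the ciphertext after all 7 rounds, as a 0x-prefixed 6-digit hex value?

s_0 = plaintext = 0x30D04F
s_1 = Round(s_0, k_0) = 0x04F282
s_2 = Round(s_1, k_1) = 0x282414
s_3 = Round(s_2, k_2) = 0x414B2D
s_4 = Round(s_3, k_3) = 0xB2D9DC
s_5 = Round(s_4, k_4) = 0x9DC88A
s_6 = Round(s_5, k_5) = 0x88ACD7
s_7 = Round(s_6, k_6) = 0xCD78D9

0xCD78D9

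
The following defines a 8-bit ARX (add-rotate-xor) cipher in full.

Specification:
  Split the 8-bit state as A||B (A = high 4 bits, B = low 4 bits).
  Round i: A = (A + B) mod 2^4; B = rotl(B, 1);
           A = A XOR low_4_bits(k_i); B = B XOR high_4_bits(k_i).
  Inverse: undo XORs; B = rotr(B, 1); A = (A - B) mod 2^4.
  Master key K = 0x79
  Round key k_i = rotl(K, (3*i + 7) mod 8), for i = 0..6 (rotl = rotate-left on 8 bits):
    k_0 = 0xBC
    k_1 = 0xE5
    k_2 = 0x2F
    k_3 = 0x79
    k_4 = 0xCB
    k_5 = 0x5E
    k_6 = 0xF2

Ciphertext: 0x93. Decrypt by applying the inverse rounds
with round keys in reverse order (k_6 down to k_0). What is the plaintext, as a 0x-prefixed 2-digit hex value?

0xDF

s_0 = ciphertext = 0x93
s_1 = InvRound(s_0, k_6) = 0x56
s_2 = InvRound(s_1, k_5) = 0x29
s_3 = InvRound(s_2, k_4) = 0xFA
s_4 = InvRound(s_3, k_3) = 0x8E
s_5 = InvRound(s_4, k_2) = 0x16
s_6 = InvRound(s_5, k_1) = 0x04
s_7 = InvRound(s_6, k_0) = 0xDF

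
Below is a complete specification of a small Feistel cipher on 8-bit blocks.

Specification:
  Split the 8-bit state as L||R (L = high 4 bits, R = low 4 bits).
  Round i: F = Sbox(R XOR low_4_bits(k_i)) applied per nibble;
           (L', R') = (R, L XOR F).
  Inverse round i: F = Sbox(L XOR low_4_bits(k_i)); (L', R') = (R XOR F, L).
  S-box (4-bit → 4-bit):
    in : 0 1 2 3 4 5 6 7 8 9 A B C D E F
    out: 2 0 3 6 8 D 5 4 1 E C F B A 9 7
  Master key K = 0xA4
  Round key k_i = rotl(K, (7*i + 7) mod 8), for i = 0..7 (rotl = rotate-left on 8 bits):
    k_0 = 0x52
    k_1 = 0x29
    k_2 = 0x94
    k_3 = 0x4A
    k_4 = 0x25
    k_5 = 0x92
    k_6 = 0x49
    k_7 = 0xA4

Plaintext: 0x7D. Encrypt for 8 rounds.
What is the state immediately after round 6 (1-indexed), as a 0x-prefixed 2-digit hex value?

s_0 = plaintext = 0x7D
s_1 = Round(s_0, k_0) = 0xD0
s_2 = Round(s_1, k_1) = 0x03
s_3 = Round(s_2, k_2) = 0x34
s_4 = Round(s_3, k_3) = 0x4A
s_5 = Round(s_4, k_4) = 0xA3
s_6 = Round(s_5, k_5) = 0x3A
s_7 = Round(s_6, k_6) = 0xA5
s_8 = Round(s_7, k_7) = 0x5A

0x3A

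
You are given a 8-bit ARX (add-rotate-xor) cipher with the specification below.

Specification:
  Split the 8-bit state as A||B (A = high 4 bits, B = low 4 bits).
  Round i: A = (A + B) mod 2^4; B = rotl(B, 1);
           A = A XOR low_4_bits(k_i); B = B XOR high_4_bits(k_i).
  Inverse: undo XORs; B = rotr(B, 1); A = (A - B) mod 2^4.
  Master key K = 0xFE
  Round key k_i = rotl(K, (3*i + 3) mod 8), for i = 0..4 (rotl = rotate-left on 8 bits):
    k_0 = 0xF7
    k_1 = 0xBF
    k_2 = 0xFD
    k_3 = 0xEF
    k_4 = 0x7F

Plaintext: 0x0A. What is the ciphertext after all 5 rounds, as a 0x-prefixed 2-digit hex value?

0x32

s_0 = plaintext = 0x0A
s_1 = Round(s_0, k_0) = 0xDA
s_2 = Round(s_1, k_1) = 0x8E
s_3 = Round(s_2, k_2) = 0xB2
s_4 = Round(s_3, k_3) = 0x2A
s_5 = Round(s_4, k_4) = 0x32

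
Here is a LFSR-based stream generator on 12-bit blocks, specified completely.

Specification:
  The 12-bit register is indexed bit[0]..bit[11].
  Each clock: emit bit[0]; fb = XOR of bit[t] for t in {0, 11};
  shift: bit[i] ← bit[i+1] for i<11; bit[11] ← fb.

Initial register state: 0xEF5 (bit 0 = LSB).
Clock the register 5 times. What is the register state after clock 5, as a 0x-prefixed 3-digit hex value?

0x677

reg_0 = 0xEF5
clock 1: out=1, reg = 0x77A
clock 2: out=0, reg = 0x3BD
clock 3: out=1, reg = 0x9DE
clock 4: out=0, reg = 0xCEF
clock 5: out=1, reg = 0x677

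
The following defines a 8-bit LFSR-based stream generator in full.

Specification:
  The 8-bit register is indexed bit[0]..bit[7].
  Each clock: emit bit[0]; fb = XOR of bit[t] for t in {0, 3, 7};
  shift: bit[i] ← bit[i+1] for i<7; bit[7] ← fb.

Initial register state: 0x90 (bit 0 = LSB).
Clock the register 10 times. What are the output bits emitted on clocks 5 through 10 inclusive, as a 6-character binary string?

reg_0 = 0x90
clock 1: out=0, reg = 0xC8
clock 2: out=0, reg = 0x64
clock 3: out=0, reg = 0x32
clock 4: out=0, reg = 0x19
clock 5: out=1, reg = 0x0C
clock 6: out=0, reg = 0x86
clock 7: out=0, reg = 0xC3
clock 8: out=1, reg = 0x61
clock 9: out=1, reg = 0xB0
clock 10: out=0, reg = 0xD8

100110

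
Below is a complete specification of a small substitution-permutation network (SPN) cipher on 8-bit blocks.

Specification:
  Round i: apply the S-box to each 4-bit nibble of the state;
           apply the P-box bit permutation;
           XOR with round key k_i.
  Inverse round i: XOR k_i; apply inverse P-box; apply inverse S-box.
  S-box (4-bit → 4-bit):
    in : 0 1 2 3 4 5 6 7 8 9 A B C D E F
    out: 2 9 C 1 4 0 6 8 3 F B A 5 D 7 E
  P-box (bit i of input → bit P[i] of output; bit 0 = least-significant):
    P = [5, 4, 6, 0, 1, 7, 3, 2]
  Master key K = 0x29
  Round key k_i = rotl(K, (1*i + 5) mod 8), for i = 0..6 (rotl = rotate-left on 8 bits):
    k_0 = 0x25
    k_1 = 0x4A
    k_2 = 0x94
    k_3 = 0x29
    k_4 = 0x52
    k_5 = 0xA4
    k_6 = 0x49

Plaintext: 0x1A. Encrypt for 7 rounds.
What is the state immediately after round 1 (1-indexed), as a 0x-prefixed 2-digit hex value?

0x12

s_0 = plaintext = 0x1A
s_1 = Round(s_0, k_0) = 0x12
s_2 = Round(s_1, k_1) = 0x0D
s_3 = Round(s_2, k_2) = 0x75
s_4 = Round(s_3, k_3) = 0x2D
s_5 = Round(s_4, k_4) = 0x3F
s_6 = Round(s_5, k_5) = 0xF7
s_7 = Round(s_6, k_6) = 0xC4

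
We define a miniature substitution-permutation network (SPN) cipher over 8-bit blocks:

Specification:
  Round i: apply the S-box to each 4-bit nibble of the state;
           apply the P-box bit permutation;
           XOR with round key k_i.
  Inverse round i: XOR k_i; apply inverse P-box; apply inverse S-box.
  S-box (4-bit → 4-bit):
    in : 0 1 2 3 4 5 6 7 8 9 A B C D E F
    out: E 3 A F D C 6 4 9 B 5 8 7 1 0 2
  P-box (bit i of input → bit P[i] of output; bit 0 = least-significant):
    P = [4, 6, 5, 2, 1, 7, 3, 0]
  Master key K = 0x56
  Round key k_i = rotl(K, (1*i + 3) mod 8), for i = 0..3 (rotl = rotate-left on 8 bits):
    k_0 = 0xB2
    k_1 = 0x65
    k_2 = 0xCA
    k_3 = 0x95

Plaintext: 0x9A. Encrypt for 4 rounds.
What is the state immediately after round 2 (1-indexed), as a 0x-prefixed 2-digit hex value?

0xBC

s_0 = plaintext = 0x9A
s_1 = Round(s_0, k_0) = 0x01
s_2 = Round(s_1, k_1) = 0xBC
s_3 = Round(s_2, k_2) = 0xBB
s_4 = Round(s_3, k_3) = 0x90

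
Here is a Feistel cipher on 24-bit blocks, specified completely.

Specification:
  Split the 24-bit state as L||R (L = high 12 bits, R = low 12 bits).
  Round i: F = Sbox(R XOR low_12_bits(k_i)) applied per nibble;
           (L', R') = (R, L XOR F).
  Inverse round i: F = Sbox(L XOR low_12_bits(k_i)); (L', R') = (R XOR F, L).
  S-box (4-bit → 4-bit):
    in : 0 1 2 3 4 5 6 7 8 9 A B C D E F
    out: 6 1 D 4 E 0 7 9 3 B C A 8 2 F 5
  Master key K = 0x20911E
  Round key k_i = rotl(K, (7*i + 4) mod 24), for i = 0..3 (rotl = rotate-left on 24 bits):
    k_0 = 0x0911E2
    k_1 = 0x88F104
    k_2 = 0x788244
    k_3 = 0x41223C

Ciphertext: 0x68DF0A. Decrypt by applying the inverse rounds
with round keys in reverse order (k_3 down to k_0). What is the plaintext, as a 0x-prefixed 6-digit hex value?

0xC59533

s_0 = ciphertext = 0x68DF0A
s_1 = InvRound(s_0, k_3) = 0x1AB68D
s_2 = InvRound(s_1, k_2) = 0x2781AB
s_3 = InvRound(s_2, k_1) = 0x533278
s_4 = InvRound(s_3, k_0) = 0xC59533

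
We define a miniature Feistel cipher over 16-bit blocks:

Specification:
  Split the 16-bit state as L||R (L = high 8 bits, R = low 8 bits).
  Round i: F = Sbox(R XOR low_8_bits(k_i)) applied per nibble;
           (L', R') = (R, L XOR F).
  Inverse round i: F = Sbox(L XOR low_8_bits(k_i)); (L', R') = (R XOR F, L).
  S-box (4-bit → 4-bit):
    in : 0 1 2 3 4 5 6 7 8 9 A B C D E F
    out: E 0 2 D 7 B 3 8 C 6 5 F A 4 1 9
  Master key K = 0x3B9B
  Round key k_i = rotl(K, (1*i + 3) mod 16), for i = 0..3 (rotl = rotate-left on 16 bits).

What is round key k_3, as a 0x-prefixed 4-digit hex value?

0xE6CE

K = 0x3B9B
k_0 = rotl(K, (1*0+3) mod 16) = rotl(K, 3) = 0xDCD9
k_1 = rotl(K, (1*1+3) mod 16) = rotl(K, 4) = 0xB9B3
k_2 = rotl(K, (1*2+3) mod 16) = rotl(K, 5) = 0x7367
k_3 = rotl(K, (1*3+3) mod 16) = rotl(K, 6) = 0xE6CE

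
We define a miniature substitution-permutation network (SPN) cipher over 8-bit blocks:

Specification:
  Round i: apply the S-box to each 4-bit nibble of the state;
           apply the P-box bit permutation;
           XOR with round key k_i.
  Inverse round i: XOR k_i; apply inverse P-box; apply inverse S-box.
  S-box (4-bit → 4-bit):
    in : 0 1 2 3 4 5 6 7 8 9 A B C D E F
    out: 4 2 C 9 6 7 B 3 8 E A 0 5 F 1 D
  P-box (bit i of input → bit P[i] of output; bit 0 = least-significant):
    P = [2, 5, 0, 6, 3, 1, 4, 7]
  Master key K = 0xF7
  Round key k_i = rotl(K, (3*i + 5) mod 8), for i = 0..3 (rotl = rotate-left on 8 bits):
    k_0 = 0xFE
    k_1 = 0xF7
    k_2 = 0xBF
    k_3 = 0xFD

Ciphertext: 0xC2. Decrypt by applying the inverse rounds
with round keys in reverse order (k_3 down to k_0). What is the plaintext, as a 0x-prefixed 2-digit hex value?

s_0 = ciphertext = 0xC2
s_1 = InvRound(s_0, k_3) = 0x55
s_2 = InvRound(s_1, k_2) = 0x6A
s_3 = InvRound(s_2, k_1) = 0xFC
s_4 = InvRound(s_3, k_0) = 0x1B

0x1B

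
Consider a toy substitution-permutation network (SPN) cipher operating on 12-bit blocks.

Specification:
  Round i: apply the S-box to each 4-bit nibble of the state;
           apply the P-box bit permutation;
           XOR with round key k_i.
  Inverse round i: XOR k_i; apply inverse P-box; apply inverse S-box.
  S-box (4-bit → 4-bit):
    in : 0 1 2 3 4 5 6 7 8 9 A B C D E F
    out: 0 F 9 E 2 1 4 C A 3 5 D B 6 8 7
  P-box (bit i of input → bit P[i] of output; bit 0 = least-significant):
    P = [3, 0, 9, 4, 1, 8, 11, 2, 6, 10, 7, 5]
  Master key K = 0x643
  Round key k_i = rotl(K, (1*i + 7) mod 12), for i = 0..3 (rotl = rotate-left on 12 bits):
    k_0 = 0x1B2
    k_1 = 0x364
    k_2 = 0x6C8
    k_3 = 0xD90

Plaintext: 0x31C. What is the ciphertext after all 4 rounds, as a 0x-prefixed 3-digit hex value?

0xC14

s_0 = plaintext = 0x31C
s_1 = Round(s_0, k_0) = 0xC0D
s_2 = Round(s_1, k_1) = 0x505
s_3 = Round(s_2, k_2) = 0x680
s_4 = Round(s_3, k_3) = 0xC14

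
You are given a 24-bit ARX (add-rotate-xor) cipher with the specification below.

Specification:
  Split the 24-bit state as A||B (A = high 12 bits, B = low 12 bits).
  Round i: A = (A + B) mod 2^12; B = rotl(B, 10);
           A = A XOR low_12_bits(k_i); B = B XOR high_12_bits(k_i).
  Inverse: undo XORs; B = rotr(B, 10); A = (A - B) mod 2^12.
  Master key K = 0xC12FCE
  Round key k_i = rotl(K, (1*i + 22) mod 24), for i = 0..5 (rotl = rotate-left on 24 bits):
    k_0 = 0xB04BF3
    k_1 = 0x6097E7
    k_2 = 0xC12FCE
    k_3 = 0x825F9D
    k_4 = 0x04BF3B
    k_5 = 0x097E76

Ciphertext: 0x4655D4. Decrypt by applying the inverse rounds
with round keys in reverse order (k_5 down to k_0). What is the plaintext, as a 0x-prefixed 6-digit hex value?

s_0 = ciphertext = 0x4655D4
s_1 = InvRound(s_0, k_5) = 0x50650D
s_2 = InvRound(s_1, k_4) = 0x524519
s_3 = InvRound(s_2, k_3) = 0x5C64F3
s_4 = InvRound(s_3, k_2) = 0x682386
s_5 = InvRound(s_4, k_1) = 0xB2863D
s_6 = InvRound(s_5, k_0) = 0xBF44E7

0xBF44E7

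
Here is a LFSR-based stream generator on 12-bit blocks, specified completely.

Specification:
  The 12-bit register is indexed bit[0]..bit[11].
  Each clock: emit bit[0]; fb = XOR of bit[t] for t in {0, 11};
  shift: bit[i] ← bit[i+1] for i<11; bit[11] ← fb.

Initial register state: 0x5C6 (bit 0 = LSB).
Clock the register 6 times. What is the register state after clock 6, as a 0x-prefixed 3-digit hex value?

0x097

reg_0 = 0x5C6
clock 1: out=0, reg = 0x2E3
clock 2: out=1, reg = 0x971
clock 3: out=1, reg = 0x4B8
clock 4: out=0, reg = 0x25C
clock 5: out=0, reg = 0x12E
clock 6: out=0, reg = 0x097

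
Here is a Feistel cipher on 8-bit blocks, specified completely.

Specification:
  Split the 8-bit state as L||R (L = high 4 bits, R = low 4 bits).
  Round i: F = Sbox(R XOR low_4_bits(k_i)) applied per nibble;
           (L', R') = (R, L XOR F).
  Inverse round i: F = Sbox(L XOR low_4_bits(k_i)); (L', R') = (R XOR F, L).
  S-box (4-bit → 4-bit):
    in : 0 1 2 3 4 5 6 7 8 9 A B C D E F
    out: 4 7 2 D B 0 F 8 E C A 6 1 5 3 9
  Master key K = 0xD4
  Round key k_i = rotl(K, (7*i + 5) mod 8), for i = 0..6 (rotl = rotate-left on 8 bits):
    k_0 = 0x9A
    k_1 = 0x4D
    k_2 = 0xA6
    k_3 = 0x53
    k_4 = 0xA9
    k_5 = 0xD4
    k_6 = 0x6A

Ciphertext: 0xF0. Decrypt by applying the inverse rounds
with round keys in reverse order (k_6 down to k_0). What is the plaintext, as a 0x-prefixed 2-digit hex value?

0xBE

s_0 = ciphertext = 0xF0
s_1 = InvRound(s_0, k_6) = 0x0F
s_2 = InvRound(s_1, k_5) = 0x40
s_3 = InvRound(s_2, k_4) = 0x54
s_4 = InvRound(s_3, k_3) = 0xB5
s_5 = InvRound(s_4, k_2) = 0x0B
s_6 = InvRound(s_5, k_1) = 0xE0
s_7 = InvRound(s_6, k_0) = 0xBE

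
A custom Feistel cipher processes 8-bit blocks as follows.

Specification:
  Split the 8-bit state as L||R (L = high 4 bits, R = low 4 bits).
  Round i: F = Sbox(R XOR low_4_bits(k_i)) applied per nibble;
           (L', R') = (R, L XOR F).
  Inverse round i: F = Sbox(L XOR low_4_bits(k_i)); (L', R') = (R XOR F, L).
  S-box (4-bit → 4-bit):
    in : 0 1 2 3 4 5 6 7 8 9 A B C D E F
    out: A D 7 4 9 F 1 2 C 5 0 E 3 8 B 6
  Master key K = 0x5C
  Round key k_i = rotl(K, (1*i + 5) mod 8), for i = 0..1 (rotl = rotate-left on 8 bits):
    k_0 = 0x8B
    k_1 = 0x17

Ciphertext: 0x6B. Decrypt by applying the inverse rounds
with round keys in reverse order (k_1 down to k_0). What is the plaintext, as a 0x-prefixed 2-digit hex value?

0xE6

s_0 = ciphertext = 0x6B
s_1 = InvRound(s_0, k_1) = 0x66
s_2 = InvRound(s_1, k_0) = 0xE6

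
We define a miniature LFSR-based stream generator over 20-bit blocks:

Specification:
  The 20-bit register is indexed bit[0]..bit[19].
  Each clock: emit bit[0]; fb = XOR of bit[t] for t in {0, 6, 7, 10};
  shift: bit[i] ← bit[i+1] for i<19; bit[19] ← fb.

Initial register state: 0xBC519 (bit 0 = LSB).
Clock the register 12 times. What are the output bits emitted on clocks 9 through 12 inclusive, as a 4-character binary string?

reg_0 = 0xBC519
clock 1: out=1, reg = 0x5E28C
clock 2: out=0, reg = 0xAF146
clock 3: out=0, reg = 0xD78A3
clock 4: out=1, reg = 0x6BC51
clock 5: out=1, reg = 0xB5E28
clock 6: out=0, reg = 0xDAF14
clock 7: out=0, reg = 0xED78A
clock 8: out=0, reg = 0x76BC5
clock 9: out=1, reg = 0xBB5E2
clock 10: out=0, reg = 0xDDAF1
clock 11: out=1, reg = 0xEED78
clock 12: out=0, reg = 0x776BC

1010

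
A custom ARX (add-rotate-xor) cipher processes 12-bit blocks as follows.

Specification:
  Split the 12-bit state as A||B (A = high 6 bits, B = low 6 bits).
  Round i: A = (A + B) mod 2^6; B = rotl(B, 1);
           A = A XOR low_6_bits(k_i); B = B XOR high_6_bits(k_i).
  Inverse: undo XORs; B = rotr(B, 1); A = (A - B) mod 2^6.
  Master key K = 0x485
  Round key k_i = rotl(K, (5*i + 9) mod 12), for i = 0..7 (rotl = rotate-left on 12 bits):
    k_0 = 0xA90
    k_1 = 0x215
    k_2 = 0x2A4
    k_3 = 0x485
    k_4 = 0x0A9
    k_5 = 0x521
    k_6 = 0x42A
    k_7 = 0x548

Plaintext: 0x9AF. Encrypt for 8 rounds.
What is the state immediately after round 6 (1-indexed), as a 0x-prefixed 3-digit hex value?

0x630

s_0 = plaintext = 0x9AF
s_1 = Round(s_0, k_0) = 0x175
s_2 = Round(s_1, k_1) = 0xBE3
s_3 = Round(s_2, k_2) = 0xD8D
s_4 = Round(s_3, k_3) = 0x188
s_5 = Round(s_4, k_4) = 0x9D2
s_6 = Round(s_5, k_5) = 0x630
s_7 = Round(s_6, k_6) = 0x8B1
s_8 = Round(s_7, k_7) = 0x6F6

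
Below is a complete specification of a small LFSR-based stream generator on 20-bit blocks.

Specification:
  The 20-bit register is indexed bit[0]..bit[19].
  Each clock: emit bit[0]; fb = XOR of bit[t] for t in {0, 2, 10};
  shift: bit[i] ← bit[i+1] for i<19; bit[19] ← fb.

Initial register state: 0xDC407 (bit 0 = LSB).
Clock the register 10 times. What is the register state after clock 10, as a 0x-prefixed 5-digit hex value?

reg_0 = 0xDC407
clock 1: out=1, reg = 0xEE203
clock 2: out=1, reg = 0xF7101
clock 3: out=1, reg = 0xFB880
clock 4: out=0, reg = 0x7DC40
clock 5: out=0, reg = 0xBEE20
clock 6: out=0, reg = 0xDF710
clock 7: out=0, reg = 0xEFB88
clock 8: out=0, reg = 0x77DC4
clock 9: out=0, reg = 0x3BEE2
clock 10: out=0, reg = 0x9DF71

0x9DF71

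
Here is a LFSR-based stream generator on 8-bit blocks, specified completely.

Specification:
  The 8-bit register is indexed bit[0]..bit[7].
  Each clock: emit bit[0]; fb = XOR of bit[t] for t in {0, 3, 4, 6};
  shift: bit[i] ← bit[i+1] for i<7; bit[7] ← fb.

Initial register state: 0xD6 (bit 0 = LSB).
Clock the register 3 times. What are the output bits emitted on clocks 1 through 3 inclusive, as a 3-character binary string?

reg_0 = 0xD6
clock 1: out=0, reg = 0x6B
clock 2: out=1, reg = 0xB5
clock 3: out=1, reg = 0x5A

011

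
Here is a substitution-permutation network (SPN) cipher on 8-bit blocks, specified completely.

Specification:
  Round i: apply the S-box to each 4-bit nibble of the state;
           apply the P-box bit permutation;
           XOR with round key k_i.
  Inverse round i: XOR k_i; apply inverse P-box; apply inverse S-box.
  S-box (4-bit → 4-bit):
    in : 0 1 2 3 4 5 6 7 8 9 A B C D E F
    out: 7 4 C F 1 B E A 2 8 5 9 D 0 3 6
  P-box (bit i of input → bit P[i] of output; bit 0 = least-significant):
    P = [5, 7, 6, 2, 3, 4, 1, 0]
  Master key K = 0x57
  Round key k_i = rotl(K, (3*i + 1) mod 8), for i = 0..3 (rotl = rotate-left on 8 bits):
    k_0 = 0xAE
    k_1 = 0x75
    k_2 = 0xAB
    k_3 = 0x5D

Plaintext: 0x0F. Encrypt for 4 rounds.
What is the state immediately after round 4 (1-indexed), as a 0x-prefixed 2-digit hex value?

0xA9

s_0 = plaintext = 0x0F
s_1 = Round(s_0, k_0) = 0x74
s_2 = Round(s_1, k_1) = 0x44
s_3 = Round(s_2, k_2) = 0x83
s_4 = Round(s_3, k_3) = 0xA9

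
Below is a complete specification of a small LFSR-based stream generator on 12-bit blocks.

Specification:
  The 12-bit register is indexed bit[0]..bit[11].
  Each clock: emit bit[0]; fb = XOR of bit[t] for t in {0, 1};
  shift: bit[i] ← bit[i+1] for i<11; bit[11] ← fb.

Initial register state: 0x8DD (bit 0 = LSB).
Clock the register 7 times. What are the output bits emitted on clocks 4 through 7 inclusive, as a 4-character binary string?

1101

reg_0 = 0x8DD
clock 1: out=1, reg = 0xC6E
clock 2: out=0, reg = 0xE37
clock 3: out=1, reg = 0x71B
clock 4: out=1, reg = 0x38D
clock 5: out=1, reg = 0x9C6
clock 6: out=0, reg = 0xCE3
clock 7: out=1, reg = 0x671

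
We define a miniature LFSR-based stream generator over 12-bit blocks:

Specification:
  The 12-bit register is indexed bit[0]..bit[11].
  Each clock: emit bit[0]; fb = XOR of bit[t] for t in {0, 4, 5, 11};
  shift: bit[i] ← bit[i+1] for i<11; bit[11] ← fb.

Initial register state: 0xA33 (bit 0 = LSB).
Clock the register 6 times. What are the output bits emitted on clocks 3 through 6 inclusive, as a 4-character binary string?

0011

reg_0 = 0xA33
clock 1: out=1, reg = 0x519
clock 2: out=1, reg = 0x28C
clock 3: out=0, reg = 0x146
clock 4: out=0, reg = 0x0A3
clock 5: out=1, reg = 0x051
clock 6: out=1, reg = 0x028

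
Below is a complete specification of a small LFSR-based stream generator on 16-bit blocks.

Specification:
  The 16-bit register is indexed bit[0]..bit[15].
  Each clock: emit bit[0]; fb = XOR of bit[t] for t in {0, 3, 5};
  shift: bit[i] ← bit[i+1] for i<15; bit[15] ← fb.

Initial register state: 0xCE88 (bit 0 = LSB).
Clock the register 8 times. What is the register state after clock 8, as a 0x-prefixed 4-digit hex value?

0x2DCE

reg_0 = 0xCE88
clock 1: out=0, reg = 0xE744
clock 2: out=0, reg = 0x73A2
clock 3: out=0, reg = 0xB9D1
clock 4: out=1, reg = 0xDCE8
clock 5: out=0, reg = 0x6E74
clock 6: out=0, reg = 0xB73A
clock 7: out=0, reg = 0x5B9D
clock 8: out=1, reg = 0x2DCE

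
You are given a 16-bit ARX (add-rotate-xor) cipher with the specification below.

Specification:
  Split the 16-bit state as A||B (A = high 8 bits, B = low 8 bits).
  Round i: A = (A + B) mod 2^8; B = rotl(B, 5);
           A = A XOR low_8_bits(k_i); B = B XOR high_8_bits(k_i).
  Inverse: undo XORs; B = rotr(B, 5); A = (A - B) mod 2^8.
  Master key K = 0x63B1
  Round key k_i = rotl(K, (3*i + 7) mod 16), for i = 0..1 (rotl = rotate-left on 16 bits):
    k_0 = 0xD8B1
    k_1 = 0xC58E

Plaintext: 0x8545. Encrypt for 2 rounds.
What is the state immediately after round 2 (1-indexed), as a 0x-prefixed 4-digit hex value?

0x65CB

s_0 = plaintext = 0x8545
s_1 = Round(s_0, k_0) = 0x7B70
s_2 = Round(s_1, k_1) = 0x65CB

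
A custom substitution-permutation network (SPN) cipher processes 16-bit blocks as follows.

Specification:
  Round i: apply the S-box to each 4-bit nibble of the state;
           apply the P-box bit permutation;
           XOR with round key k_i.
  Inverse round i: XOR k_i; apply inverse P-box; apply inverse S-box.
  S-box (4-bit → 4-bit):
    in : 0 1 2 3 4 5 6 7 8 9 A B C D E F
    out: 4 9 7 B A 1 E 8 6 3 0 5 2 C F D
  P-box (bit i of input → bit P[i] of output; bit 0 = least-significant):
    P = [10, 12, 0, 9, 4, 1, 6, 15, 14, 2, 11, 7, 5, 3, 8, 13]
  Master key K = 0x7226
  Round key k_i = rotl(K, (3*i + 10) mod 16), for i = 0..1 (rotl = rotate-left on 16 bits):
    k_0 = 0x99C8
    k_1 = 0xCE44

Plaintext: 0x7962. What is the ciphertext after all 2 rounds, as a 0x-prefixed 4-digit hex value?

s_0 = plaintext = 0x7962
s_1 = Round(s_0, k_0) = 0x6D8F
s_2 = Round(s_1, k_1) = 0xE18F

0xE18F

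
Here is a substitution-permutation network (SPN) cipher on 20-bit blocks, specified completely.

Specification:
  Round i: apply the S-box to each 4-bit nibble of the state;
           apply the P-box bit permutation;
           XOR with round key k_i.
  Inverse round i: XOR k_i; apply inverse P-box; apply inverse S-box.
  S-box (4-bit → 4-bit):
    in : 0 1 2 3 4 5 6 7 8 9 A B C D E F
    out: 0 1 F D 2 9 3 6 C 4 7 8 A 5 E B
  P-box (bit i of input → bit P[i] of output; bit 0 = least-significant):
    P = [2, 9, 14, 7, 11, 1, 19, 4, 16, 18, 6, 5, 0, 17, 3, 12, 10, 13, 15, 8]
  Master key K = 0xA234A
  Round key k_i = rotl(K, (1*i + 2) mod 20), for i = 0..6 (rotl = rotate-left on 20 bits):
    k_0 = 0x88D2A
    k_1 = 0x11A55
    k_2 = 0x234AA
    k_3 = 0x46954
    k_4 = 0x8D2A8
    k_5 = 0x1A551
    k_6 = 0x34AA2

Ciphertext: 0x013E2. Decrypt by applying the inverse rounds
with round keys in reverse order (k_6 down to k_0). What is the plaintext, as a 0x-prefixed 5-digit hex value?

0xAEFFE

s_0 = ciphertext = 0x013E2
s_1 = InvRound(s_0, k_6) = 0xBCD19
s_2 = InvRound(s_1, k_5) = 0x479D9
s_3 = InvRound(s_2, k_4) = 0xE1E34
s_4 = InvRound(s_3, k_3) = 0xFC897
s_5 = InvRound(s_4, k_2) = 0xA3F3D
s_6 = InvRound(s_5, k_1) = 0xF7390
s_7 = InvRound(s_6, k_0) = 0xAEFFE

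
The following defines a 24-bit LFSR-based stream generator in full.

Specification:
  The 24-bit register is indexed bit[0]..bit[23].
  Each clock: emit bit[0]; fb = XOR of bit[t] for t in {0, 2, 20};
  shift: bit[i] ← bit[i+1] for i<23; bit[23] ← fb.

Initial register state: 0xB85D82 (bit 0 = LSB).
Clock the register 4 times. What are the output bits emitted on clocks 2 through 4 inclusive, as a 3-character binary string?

reg_0 = 0xB85D82
clock 1: out=0, reg = 0xDC2EC1
clock 2: out=1, reg = 0x6E1760
clock 3: out=0, reg = 0x370BB0
clock 4: out=0, reg = 0x9B85D8

100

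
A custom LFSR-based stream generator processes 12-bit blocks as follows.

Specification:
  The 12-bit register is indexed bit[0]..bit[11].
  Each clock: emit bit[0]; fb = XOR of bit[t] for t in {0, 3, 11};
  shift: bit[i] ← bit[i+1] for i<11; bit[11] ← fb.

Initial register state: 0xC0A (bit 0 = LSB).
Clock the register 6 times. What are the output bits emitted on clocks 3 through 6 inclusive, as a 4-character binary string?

0100

reg_0 = 0xC0A
clock 1: out=0, reg = 0x605
clock 2: out=1, reg = 0xB02
clock 3: out=0, reg = 0xD81
clock 4: out=1, reg = 0x6C0
clock 5: out=0, reg = 0x360
clock 6: out=0, reg = 0x1B0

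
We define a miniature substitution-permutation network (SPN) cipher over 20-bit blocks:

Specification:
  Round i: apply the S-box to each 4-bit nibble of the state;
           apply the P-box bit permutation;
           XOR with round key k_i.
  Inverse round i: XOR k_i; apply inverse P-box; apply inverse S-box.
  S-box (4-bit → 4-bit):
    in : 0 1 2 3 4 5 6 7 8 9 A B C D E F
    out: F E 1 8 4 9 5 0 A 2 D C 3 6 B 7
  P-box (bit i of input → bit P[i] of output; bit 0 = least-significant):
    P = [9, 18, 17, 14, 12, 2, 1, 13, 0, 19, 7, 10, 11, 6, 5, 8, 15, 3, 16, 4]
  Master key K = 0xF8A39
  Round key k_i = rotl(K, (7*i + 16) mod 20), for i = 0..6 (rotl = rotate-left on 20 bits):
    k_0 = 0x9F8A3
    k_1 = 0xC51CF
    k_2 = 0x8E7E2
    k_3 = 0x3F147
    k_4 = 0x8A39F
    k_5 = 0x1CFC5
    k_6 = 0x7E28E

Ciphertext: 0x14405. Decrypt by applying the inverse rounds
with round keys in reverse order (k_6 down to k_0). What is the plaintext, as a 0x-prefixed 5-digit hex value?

s_0 = ciphertext = 0x14405
s_1 = InvRound(s_0, k_6) = 0xC7ABF
s_2 = InvRound(s_1, k_5) = 0x018A9
s_3 = InvRound(s_2, k_4) = 0x5A902
s_4 = InvRound(s_3, k_3) = 0x7C2C1
s_5 = InvRound(s_4, k_2) = 0x4BEBD
s_6 = InvRound(s_5, k_1) = 0x508B5
s_7 = InvRound(s_6, k_0) = 0x57908

0x57908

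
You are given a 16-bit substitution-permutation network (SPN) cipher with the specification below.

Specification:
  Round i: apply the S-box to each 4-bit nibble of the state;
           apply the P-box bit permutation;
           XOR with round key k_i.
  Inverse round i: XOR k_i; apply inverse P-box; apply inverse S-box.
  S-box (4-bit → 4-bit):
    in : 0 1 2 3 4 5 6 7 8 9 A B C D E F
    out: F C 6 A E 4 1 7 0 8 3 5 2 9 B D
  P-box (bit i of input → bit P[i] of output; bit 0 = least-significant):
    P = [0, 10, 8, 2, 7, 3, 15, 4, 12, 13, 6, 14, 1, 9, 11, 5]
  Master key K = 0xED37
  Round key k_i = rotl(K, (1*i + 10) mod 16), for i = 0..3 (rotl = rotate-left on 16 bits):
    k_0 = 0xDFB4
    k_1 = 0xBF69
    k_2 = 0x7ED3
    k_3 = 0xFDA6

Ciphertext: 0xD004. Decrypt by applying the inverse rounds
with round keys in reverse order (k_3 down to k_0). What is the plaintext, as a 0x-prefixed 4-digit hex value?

s_0 = ciphertext = 0xD004
s_1 = InvRound(s_0, k_3) = 0xFC62
s_2 = InvRound(s_1, k_2) = 0x38F6
s_3 = InvRound(s_2, k_1) = 0xA800
s_4 = InvRound(s_3, k_0) = 0x3ED4

0x3ED4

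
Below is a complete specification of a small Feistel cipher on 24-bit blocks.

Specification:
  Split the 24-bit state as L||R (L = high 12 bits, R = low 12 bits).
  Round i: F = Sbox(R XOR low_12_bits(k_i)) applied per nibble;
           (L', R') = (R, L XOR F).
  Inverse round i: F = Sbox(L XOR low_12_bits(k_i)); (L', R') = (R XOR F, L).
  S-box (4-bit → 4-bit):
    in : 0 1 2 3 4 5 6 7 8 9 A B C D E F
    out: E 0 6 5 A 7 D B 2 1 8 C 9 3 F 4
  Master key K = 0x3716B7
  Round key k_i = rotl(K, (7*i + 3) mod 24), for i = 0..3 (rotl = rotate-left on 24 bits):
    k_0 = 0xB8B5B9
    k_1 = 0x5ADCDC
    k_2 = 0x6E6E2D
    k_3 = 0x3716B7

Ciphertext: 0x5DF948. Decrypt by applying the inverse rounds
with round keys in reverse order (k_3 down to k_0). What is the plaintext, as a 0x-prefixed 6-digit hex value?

0x0D4808

s_0 = ciphertext = 0x5DF948
s_1 = InvRound(s_0, k_3) = 0xC9A5DF
s_2 = InvRound(s_1, k_2) = 0x314C9A
s_3 = InvRound(s_2, k_1) = 0x808314
s_4 = InvRound(s_3, k_0) = 0x0D4808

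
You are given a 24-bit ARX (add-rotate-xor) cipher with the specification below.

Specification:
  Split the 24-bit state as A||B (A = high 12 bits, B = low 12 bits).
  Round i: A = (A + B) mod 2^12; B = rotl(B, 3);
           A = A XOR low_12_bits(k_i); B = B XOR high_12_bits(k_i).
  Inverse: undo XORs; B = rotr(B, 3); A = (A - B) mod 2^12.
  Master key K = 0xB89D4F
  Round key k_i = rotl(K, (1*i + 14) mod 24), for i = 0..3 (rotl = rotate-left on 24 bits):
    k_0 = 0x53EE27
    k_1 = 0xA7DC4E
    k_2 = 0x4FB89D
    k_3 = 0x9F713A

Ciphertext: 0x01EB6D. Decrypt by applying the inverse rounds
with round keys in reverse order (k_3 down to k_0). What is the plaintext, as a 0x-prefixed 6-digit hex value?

s_0 = ciphertext = 0x01EB6D
s_1 = InvRound(s_0, k_3) = 0xCD1453
s_2 = InvRound(s_1, k_2) = 0x437015
s_3 = InvRound(s_2, k_1) = 0x72C14D
s_4 = InvRound(s_3, k_0) = 0x27D68E

0x27D68E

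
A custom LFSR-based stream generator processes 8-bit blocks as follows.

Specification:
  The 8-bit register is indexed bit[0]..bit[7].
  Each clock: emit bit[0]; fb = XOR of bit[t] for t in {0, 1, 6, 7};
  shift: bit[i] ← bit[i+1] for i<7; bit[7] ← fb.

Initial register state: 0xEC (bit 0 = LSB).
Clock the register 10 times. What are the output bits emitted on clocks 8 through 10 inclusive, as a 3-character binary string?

100

reg_0 = 0xEC
clock 1: out=0, reg = 0x76
clock 2: out=0, reg = 0x3B
clock 3: out=1, reg = 0x1D
clock 4: out=1, reg = 0x8E
clock 5: out=0, reg = 0x47
clock 6: out=1, reg = 0xA3
clock 7: out=1, reg = 0xD1
clock 8: out=1, reg = 0xE8
clock 9: out=0, reg = 0x74
clock 10: out=0, reg = 0xBA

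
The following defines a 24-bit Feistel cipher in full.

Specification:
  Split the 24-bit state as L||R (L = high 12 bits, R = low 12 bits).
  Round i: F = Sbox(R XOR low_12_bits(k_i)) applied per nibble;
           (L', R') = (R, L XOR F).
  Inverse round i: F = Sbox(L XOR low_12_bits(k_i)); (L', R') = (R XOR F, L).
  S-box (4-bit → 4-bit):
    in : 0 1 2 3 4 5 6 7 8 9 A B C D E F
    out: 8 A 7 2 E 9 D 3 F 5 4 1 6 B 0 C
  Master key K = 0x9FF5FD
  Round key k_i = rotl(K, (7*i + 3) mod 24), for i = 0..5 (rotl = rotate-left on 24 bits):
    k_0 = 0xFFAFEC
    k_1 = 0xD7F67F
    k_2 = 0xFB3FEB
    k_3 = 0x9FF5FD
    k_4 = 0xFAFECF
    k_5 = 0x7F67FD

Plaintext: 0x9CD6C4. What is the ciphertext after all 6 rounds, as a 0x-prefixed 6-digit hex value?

0x628F5C

s_0 = plaintext = 0x9CD6C4
s_1 = Round(s_0, k_0) = 0x6C4CB2
s_2 = Round(s_1, k_1) = 0xCB22AF
s_3 = Round(s_2, k_2) = 0x2AF75C
s_4 = Round(s_3, k_3) = 0x75C5E5
s_5 = Round(s_4, k_4) = 0x5E5628
s_6 = Round(s_5, k_5) = 0x628F5C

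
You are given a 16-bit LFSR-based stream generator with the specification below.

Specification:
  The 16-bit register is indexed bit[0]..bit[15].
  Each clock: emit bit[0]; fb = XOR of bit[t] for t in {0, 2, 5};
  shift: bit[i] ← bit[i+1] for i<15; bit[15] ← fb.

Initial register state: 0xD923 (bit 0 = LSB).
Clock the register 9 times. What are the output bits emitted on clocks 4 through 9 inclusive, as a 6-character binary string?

001001

reg_0 = 0xD923
clock 1: out=1, reg = 0x6C91
clock 2: out=1, reg = 0xB648
clock 3: out=0, reg = 0x5B24
clock 4: out=0, reg = 0x2D92
clock 5: out=0, reg = 0x16C9
clock 6: out=1, reg = 0x8B64
clock 7: out=0, reg = 0x45B2
clock 8: out=0, reg = 0xA2D9
clock 9: out=1, reg = 0xD16C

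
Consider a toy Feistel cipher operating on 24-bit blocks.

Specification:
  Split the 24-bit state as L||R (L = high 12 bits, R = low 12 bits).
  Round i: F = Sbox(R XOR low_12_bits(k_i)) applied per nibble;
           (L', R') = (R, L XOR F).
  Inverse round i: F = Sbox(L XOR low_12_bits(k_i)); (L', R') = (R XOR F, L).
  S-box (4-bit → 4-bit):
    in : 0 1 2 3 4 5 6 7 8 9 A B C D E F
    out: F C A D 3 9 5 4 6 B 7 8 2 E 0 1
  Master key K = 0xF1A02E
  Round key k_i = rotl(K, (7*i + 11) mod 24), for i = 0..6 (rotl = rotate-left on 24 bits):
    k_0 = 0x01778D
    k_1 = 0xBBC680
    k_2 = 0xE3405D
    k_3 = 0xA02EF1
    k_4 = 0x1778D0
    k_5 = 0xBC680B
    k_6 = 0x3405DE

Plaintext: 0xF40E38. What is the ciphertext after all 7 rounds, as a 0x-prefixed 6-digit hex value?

s_0 = plaintext = 0xF40E38
s_1 = Round(s_0, k_0) = 0xE384C9
s_2 = Round(s_1, k_1) = 0x4C9403
s_3 = Round(s_2, k_2) = 0x403759
s_4 = Round(s_3, k_3) = 0x759F75
s_5 = Round(s_4, k_4) = 0xF75320
s_6 = Round(s_5, k_5) = 0x3207DD
s_7 = Round(s_6, k_6) = 0x7DD9DD

0x7DD9DD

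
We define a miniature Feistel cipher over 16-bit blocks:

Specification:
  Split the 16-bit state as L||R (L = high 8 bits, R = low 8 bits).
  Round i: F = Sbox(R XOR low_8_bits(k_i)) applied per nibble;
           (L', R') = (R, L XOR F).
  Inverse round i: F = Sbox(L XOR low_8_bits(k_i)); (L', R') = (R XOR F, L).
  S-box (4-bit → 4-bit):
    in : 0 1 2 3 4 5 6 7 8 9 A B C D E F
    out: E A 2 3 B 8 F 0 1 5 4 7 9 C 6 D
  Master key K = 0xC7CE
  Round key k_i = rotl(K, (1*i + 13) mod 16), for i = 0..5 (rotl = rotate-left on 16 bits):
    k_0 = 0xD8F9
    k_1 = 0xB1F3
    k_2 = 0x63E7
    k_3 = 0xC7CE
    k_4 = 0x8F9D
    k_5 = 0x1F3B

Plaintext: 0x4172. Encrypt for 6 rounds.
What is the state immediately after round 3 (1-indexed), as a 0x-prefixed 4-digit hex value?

s_0 = plaintext = 0x4172
s_1 = Round(s_0, k_0) = 0x7256
s_2 = Round(s_1, k_1) = 0x563A
s_3 = Round(s_2, k_2) = 0x3A9A
s_4 = Round(s_3, k_3) = 0x9AB1
s_5 = Round(s_4, k_4) = 0xB1B3
s_6 = Round(s_5, k_5) = 0xB3A0

0x3A9A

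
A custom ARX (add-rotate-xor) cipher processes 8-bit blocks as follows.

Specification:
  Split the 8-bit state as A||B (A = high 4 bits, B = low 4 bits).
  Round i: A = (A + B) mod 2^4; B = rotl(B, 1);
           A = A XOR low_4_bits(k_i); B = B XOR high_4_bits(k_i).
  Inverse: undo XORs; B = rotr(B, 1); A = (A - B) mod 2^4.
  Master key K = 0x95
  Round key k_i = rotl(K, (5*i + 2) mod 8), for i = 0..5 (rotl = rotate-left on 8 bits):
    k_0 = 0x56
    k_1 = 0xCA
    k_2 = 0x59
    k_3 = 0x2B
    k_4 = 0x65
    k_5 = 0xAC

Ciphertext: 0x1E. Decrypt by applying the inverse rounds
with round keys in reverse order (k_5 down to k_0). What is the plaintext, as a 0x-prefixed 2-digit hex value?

s_0 = ciphertext = 0x1E
s_1 = InvRound(s_0, k_5) = 0xB2
s_2 = InvRound(s_1, k_4) = 0xC2
s_3 = InvRound(s_2, k_3) = 0x70
s_4 = InvRound(s_3, k_2) = 0x4A
s_5 = InvRound(s_4, k_1) = 0xB3
s_6 = InvRound(s_5, k_0) = 0xA3

0xA3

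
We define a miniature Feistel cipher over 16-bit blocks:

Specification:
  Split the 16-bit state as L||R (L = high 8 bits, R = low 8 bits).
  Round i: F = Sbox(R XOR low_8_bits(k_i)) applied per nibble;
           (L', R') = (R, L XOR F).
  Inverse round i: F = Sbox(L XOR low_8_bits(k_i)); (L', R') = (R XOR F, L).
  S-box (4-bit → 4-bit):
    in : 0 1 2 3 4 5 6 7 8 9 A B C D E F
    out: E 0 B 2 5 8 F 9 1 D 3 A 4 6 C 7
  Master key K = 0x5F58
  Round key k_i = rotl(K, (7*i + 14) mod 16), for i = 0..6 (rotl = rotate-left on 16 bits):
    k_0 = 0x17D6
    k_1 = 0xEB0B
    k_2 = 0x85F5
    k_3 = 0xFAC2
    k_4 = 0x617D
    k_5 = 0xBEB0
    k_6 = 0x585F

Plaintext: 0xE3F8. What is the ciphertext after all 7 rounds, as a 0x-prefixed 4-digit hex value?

0x131F

s_0 = plaintext = 0xE3F8
s_1 = Round(s_0, k_0) = 0xF85F
s_2 = Round(s_1, k_1) = 0x5F7D
s_3 = Round(s_2, k_2) = 0x7D4E
s_4 = Round(s_3, k_3) = 0x4E69
s_5 = Round(s_4, k_4) = 0x694B
s_6 = Round(s_5, k_5) = 0x4B13
s_7 = Round(s_6, k_6) = 0x131F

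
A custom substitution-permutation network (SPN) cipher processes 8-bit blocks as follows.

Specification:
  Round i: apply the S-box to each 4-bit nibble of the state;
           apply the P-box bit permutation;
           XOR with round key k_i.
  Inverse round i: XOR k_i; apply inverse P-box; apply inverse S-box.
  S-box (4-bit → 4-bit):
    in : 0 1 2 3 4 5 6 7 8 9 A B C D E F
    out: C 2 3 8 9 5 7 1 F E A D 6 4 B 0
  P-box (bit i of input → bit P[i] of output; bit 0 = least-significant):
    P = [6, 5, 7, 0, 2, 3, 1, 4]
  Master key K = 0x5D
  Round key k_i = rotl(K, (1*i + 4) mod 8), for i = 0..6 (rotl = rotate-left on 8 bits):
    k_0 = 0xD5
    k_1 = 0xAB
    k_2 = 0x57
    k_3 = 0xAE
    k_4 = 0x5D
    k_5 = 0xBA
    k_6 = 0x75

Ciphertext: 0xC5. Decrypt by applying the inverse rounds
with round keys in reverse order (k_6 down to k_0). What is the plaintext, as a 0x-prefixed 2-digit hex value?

0x90

s_0 = ciphertext = 0xC5
s_1 = InvRound(s_0, k_6) = 0x3C
s_2 = InvRound(s_1, k_5) = 0x5D
s_3 = InvRound(s_2, k_4) = 0xFF
s_4 = InvRound(s_3, k_3) = 0x34
s_5 = InvRound(s_4, k_2) = 0xDE
s_6 = InvRound(s_5, k_1) = 0x4E
s_7 = InvRound(s_6, k_0) = 0x90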